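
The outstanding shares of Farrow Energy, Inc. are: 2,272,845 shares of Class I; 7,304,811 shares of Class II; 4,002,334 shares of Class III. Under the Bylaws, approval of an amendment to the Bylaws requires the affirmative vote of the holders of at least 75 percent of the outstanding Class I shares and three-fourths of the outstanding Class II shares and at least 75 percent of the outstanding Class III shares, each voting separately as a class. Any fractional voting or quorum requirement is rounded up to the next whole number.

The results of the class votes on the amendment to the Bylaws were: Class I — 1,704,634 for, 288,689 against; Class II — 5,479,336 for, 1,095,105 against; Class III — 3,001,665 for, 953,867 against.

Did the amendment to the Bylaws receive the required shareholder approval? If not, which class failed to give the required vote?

Class I: 3/4 of 2272845 = 1704633.75, rounded up to 1704634; 1,704,634 required, 1,704,634 in favor — approved.
Class II: 3/4 of 7304811 = 5478608.25, rounded up to 5478609; 5,478,609 required, 5,479,336 in favor — approved.
Class III: 3/4 of 4002334 = 3001750.50, rounded up to 3001751; 3,001,751 required, 3,001,665 in favor — not approved.

Not approved — the Class III shares did not give the required vote.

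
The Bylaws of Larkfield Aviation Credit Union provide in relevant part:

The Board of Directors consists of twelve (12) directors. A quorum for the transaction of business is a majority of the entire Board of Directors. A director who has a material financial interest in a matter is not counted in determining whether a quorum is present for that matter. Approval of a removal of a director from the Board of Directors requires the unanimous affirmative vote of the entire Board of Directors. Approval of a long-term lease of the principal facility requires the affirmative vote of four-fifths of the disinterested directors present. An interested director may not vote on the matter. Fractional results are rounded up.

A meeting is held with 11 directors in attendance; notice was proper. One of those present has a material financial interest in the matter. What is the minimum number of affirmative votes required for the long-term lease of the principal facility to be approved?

The long-term lease of the principal facility requires four-fifths of the disinterested directors present (11 − 1 = 10).
4/5 of 10 = 8.

8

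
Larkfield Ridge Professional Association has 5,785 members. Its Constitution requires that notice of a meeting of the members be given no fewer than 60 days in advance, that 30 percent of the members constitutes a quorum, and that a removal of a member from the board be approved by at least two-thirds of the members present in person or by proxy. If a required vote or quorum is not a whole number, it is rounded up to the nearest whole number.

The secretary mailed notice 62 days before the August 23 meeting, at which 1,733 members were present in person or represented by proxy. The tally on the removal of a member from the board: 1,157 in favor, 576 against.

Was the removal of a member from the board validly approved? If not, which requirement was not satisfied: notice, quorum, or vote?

Notice: 62 days given; 60 required. Satisfied.
Quorum: 30% of 5,785 = 1,735.50, rounded up to 1,736; 1,733 present. Not satisfied.
Vote: requires two-thirds of those present (1,733); 2/3 of 1733 = 1155.33, rounded up to 1156, so 1,156 needed; 1,157 in favor. Satisfied.

Invalid — quorum requirement not satisfied.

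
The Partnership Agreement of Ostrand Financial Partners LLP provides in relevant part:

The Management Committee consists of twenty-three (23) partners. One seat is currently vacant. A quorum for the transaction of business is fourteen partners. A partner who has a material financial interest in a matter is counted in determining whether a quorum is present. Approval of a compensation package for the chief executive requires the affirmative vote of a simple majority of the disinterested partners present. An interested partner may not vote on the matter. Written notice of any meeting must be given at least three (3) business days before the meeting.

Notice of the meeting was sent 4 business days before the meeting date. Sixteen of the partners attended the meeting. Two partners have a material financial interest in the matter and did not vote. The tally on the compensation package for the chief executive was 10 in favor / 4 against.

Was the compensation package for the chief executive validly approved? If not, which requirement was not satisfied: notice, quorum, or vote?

Valid — all requirements satisfied.

Notice: 4 business days given; 3 required (4 ≥ 3). Satisfied.
Quorum: 16 present (interested partners count toward quorum); quorum is 14. Satisfied.
Vote: the compensation package for the chief executive requires a majority of the disinterested partners present (16 − 2 = 14). A majority of 14 is 8, so 8 affirmative votes are needed; 10 voted in favor. Satisfied.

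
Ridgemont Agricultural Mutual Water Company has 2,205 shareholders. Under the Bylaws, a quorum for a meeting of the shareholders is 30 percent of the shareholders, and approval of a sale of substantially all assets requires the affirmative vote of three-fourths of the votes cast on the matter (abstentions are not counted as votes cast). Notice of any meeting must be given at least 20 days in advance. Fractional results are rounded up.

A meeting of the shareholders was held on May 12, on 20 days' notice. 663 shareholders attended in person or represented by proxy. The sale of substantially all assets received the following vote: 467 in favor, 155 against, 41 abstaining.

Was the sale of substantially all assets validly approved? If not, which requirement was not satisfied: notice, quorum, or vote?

Valid — all requirements satisfied.

Notice: 20 days given; 20 required. Satisfied.
Quorum: 30% of 2,205 = 661.50, rounded up to 662; 663 present. Satisfied.
Vote: requires three-fourths of the votes cast (663 − 41 abstaining = 622); 3/4 of 622 = 466.50, rounded up to 467, so 467 needed; 467 in favor. Satisfied.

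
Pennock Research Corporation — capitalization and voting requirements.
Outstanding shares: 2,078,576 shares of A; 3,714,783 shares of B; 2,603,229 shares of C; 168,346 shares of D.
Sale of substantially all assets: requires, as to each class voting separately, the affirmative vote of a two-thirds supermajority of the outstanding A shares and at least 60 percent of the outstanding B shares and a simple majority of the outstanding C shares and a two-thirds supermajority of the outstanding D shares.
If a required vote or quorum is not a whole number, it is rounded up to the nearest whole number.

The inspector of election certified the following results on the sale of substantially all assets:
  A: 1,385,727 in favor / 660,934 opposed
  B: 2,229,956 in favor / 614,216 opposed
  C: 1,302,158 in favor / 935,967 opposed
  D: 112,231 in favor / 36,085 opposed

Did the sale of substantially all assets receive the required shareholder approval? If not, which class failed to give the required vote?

Approved — every class gave the required vote.

A: 2/3 of 2078576 = 1385717.33, rounded up to 1385718; 1,385,718 required, 1,385,727 in favor — approved.
B: 3/5 of 3714783 = 2228869.80, rounded up to 2228870; 2,228,870 required, 2,229,956 in favor — approved.
C: a majority of 2603229 is 1301615; 1,301,615 required, 1,302,158 in favor — approved.
D: 2/3 of 168346 = 112230.67, rounded up to 112231; 112,231 required, 112,231 in favor — approved.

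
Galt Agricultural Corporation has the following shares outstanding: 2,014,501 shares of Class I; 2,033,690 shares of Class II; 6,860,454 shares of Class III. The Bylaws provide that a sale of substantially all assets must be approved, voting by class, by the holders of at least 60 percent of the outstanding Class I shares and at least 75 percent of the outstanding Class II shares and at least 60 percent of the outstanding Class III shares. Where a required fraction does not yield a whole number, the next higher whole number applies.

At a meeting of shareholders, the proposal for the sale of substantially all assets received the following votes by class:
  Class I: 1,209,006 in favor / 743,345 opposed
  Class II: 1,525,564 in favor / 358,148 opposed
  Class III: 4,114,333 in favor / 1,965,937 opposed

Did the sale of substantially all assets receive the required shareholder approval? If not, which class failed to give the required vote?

Not approved — the Class III shares did not give the required vote.

Class I: 3/5 of 2014501 = 1208700.60, rounded up to 1208701; 1,208,701 required, 1,209,006 in favor — approved.
Class II: 3/4 of 2033690 = 1525267.50, rounded up to 1525268; 1,525,268 required, 1,525,564 in favor — approved.
Class III: 3/5 of 6860454 = 4116272.40, rounded up to 4116273; 4,116,273 required, 4,114,333 in favor — not approved.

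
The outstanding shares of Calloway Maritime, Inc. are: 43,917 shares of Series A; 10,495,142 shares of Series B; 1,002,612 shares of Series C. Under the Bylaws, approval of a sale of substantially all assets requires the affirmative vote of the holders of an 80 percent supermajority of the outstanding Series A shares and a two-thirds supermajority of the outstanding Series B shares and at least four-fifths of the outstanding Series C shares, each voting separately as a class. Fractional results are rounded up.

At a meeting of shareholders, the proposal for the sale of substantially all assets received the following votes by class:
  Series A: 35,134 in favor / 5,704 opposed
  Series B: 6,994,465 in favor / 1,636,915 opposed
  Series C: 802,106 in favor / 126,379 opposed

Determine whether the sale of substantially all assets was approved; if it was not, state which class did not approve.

Not approved — the Series B shares did not give the required vote.

Series A: 4/5 of 43917 = 35133.60, rounded up to 35134; 35,134 required, 35,134 in favor — approved.
Series B: 2/3 of 10495142 = 6996761.33, rounded up to 6996762; 6,996,762 required, 6,994,465 in favor — not approved.
Series C: 4/5 of 1002612 = 802089.60, rounded up to 802090; 802,090 required, 802,106 in favor — approved.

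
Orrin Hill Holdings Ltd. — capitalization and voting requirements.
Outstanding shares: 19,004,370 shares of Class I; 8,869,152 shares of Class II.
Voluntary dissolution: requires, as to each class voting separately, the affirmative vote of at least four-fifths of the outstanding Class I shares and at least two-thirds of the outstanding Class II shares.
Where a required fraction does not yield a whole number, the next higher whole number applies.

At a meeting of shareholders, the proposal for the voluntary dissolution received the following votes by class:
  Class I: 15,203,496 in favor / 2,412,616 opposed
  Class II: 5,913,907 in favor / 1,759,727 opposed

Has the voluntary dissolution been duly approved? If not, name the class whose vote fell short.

Approved — every class gave the required vote.

Class I: 4/5 of 19004370 = 15203496; 15,203,496 required, 15,203,496 in favor — approved.
Class II: 2/3 of 8869152 = 5912768; 5,912,768 required, 5,913,907 in favor — approved.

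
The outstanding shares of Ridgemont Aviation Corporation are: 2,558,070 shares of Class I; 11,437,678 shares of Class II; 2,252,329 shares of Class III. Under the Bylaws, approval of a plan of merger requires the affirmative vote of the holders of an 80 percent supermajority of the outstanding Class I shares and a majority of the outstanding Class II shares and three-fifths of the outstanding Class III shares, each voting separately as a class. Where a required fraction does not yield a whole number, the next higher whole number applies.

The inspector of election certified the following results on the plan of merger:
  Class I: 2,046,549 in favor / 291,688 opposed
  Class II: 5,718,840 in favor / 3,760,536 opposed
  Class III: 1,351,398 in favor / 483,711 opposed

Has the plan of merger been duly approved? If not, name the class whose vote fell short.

Class I: 4/5 of 2558070 = 2046456; 2,046,456 required, 2,046,549 in favor — approved.
Class II: a majority of 11437678 is 5718840; 5,718,840 required, 5,718,840 in favor — approved.
Class III: 3/5 of 2252329 = 1351397.40, rounded up to 1351398; 1,351,398 required, 1,351,398 in favor — approved.

Approved — every class gave the required vote.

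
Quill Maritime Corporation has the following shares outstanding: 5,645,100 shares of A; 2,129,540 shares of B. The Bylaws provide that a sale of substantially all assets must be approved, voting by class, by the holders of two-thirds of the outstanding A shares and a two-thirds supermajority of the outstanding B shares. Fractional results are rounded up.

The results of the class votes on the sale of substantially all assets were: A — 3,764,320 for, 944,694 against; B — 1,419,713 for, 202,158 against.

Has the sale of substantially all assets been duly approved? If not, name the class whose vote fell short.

A: 2/3 of 5645100 = 3763400; 3,763,400 required, 3,764,320 in favor — approved.
B: 2/3 of 2129540 = 1419693.33, rounded up to 1419694; 1,419,694 required, 1,419,713 in favor — approved.

Approved — every class gave the required vote.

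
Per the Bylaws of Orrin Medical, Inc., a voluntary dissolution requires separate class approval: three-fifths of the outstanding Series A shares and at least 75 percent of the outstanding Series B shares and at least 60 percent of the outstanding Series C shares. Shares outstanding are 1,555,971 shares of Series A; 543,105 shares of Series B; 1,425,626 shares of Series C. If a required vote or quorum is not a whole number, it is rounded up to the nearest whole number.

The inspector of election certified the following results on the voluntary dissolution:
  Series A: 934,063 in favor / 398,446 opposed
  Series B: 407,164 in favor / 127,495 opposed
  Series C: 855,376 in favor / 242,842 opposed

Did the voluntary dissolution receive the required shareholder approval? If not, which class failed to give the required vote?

Not approved — the Series B shares did not give the required vote.

Series A: 3/5 of 1555971 = 933582.60, rounded up to 933583; 933,583 required, 934,063 in favor — approved.
Series B: 3/4 of 543105 = 407328.75, rounded up to 407329; 407,329 required, 407,164 in favor — not approved.
Series C: 3/5 of 1425626 = 855375.60, rounded up to 855376; 855,376 required, 855,376 in favor — approved.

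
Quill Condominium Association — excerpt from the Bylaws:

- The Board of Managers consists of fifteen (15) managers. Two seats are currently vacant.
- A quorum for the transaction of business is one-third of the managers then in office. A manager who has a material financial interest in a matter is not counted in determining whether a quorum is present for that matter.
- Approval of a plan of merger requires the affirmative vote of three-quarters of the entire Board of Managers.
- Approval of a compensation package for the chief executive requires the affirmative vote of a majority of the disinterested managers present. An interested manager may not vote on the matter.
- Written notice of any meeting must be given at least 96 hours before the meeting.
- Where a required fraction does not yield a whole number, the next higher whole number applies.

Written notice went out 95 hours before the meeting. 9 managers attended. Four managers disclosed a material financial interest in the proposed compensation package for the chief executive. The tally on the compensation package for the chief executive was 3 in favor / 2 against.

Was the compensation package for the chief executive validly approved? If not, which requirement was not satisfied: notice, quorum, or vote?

Notice: 95 hours given; 96 required (95 < 96). Not satisfied.
Quorum: 9 present, but the 4 interested managers do not count, leaving 5. Quorum is 5. Satisfied.
Vote: the compensation package for the chief executive requires a majority of the disinterested managers present (9 − 4 = 5). A majority of 5 is 3, so 3 affirmative votes are needed; 3 voted in favor. Satisfied.

Invalid — notice requirement not satisfied.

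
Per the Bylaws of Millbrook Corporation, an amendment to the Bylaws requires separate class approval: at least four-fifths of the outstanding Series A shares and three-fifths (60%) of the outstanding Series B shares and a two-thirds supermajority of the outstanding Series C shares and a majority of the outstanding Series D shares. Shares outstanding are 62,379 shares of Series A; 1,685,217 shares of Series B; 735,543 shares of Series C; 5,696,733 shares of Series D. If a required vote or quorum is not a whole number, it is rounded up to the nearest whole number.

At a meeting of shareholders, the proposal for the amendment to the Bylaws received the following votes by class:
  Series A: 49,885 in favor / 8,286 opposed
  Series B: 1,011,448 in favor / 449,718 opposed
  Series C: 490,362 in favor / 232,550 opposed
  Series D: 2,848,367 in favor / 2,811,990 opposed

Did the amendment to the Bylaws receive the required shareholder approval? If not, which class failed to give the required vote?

Not approved — the Series A shares did not give the required vote.

Series A: 4/5 of 62379 = 49903.20, rounded up to 49904; 49,904 required, 49,885 in favor — not approved.
Series B: 3/5 of 1685217 = 1011130.20, rounded up to 1011131; 1,011,131 required, 1,011,448 in favor — approved.
Series C: 2/3 of 735543 = 490362; 490,362 required, 490,362 in favor — approved.
Series D: a majority of 5696733 is 2848367; 2,848,367 required, 2,848,367 in favor — approved.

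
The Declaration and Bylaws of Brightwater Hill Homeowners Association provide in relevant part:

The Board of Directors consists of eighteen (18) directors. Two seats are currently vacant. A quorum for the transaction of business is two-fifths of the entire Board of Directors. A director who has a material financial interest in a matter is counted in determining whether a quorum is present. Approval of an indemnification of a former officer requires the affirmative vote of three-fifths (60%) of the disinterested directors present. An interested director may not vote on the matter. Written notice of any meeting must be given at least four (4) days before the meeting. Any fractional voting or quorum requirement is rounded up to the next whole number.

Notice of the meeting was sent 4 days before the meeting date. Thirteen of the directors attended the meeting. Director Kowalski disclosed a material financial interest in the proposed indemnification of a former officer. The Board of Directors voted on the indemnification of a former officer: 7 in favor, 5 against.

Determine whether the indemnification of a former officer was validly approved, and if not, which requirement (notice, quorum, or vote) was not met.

Invalid — vote requirement not satisfied.

Notice: 4 days given; 4 required (4 ≥ 4). Satisfied.
Quorum: 13 present (interested directors count toward quorum); quorum is 8. Satisfied.
Vote: the indemnification of a former officer requires three-fifths of the disinterested directors present (13 − 1 = 12). 3/5 of 12 = 7.20, rounded up to 8, so 8 affirmative votes are needed; 7 voted in favor. Not satisfied.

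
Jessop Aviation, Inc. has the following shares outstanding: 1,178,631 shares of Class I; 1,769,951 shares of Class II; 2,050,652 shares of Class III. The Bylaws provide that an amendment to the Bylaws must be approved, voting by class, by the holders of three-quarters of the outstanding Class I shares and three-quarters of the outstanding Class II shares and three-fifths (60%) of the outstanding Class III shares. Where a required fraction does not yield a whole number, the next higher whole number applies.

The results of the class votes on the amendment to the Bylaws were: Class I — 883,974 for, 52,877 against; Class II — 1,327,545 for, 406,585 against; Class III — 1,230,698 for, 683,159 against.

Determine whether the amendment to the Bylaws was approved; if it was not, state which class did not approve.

Approved — every class gave the required vote.

Class I: 3/4 of 1178631 = 883973.25, rounded up to 883974; 883,974 required, 883,974 in favor — approved.
Class II: 3/4 of 1769951 = 1327463.25, rounded up to 1327464; 1,327,464 required, 1,327,545 in favor — approved.
Class III: 3/5 of 2050652 = 1230391.20, rounded up to 1230392; 1,230,392 required, 1,230,698 in favor — approved.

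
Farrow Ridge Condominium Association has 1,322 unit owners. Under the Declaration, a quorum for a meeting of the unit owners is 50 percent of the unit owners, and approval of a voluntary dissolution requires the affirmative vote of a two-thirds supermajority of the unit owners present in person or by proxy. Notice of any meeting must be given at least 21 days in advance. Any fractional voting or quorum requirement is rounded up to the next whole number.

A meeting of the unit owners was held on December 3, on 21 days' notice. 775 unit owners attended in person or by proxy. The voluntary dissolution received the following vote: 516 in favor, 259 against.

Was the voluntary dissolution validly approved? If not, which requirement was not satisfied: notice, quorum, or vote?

Invalid — vote requirement not satisfied.

Notice: 21 days given; 21 required. Satisfied.
Quorum: 50% of 1,322 = 661; 775 present. Satisfied.
Vote: requires two-thirds of those present (775); 2/3 of 775 = 516.67, rounded up to 517, so 517 needed; 516 in favor. Not satisfied.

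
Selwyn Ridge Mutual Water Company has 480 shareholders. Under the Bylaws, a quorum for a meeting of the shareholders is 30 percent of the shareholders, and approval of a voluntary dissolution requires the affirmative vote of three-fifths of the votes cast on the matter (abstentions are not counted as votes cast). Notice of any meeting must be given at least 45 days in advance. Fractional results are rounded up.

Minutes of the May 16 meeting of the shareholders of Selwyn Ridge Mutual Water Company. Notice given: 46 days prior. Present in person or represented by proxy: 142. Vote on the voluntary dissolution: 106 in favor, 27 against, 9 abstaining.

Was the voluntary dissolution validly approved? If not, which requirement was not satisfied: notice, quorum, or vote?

Invalid — quorum requirement not satisfied.

Notice: 46 days given; 45 required. Satisfied.
Quorum: 30% of 480 = 144; 142 present. Not satisfied.
Vote: requires three-fifths of the votes cast (142 − 9 abstaining = 133); 3/5 of 133 = 79.80, rounded up to 80, so 80 needed; 106 in favor. Satisfied.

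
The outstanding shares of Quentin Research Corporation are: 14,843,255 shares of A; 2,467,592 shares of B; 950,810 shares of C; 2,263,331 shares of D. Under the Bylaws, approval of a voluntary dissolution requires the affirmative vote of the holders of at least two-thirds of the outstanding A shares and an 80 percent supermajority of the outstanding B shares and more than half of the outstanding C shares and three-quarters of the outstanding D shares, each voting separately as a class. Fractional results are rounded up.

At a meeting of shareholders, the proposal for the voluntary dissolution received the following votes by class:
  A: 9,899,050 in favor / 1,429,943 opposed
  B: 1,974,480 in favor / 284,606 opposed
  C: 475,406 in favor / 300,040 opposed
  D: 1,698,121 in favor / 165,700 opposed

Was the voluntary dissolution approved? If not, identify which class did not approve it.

Approved — every class gave the required vote.

A: 2/3 of 14843255 = 9895503.33, rounded up to 9895504; 9,895,504 required, 9,899,050 in favor — approved.
B: 4/5 of 2467592 = 1974073.60, rounded up to 1974074; 1,974,074 required, 1,974,480 in favor — approved.
C: a majority of 950810 is 475406; 475,406 required, 475,406 in favor — approved.
D: 3/4 of 2263331 = 1697498.25, rounded up to 1697499; 1,697,499 required, 1,698,121 in favor — approved.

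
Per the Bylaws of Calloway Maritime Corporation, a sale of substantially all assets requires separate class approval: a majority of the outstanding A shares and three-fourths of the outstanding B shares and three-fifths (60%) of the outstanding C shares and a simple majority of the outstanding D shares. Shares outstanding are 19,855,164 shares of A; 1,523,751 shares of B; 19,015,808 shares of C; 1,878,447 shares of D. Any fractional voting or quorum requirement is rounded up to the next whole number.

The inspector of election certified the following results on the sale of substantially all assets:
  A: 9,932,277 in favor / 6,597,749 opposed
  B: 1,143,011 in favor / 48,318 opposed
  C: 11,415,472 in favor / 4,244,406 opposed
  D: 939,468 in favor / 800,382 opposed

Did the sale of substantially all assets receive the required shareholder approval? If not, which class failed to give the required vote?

Approved — every class gave the required vote.

A: a majority of 19855164 is 9927583; 9,927,583 required, 9,932,277 in favor — approved.
B: 3/4 of 1523751 = 1142813.25, rounded up to 1142814; 1,142,814 required, 1,143,011 in favor — approved.
C: 3/5 of 19015808 = 11409484.80, rounded up to 11409485; 11,409,485 required, 11,415,472 in favor — approved.
D: a majority of 1878447 is 939224; 939,224 required, 939,468 in favor — approved.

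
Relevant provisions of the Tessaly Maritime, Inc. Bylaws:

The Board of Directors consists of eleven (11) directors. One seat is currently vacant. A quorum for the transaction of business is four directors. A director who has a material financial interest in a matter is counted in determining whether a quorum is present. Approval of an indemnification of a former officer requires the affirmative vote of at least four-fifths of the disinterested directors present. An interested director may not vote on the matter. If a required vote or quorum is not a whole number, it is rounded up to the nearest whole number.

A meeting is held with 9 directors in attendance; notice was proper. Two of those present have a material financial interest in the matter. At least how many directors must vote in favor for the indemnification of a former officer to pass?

The indemnification of a former officer requires four-fifths of the disinterested directors present (9 − 2 = 7).
4/5 of 7 = 5.60, rounded up to 6.

6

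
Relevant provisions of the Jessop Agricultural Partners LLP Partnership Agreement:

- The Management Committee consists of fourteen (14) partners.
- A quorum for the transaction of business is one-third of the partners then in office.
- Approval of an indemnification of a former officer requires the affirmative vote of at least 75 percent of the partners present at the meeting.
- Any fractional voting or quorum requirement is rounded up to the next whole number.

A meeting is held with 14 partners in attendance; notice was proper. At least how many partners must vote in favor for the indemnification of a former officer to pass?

The indemnification of a former officer requires three-fourths of the partners present (14).
3/4 of 14 = 10.50, rounded up to 11.

11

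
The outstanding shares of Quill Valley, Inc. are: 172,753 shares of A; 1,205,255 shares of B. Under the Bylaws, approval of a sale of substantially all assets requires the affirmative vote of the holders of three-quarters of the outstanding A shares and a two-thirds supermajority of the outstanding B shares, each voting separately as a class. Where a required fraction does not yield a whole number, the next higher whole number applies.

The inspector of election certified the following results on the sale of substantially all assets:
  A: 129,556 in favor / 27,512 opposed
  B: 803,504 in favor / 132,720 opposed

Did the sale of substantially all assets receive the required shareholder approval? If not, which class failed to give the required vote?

Not approved — the A shares did not give the required vote.

A: 3/4 of 172753 = 129564.75, rounded up to 129565; 129,565 required, 129,556 in favor — not approved.
B: 2/3 of 1205255 = 803503.33, rounded up to 803504; 803,504 required, 803,504 in favor — approved.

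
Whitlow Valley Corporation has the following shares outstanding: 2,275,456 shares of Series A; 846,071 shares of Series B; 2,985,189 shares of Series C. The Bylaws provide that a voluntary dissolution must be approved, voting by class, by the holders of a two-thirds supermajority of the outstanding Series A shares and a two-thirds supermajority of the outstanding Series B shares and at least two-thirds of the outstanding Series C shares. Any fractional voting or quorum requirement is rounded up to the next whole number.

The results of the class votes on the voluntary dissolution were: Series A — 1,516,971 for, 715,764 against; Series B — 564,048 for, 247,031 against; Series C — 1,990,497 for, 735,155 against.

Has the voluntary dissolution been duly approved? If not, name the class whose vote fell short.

Series A: 2/3 of 2275456 = 1516970.67, rounded up to 1516971; 1,516,971 required, 1,516,971 in favor — approved.
Series B: 2/3 of 846071 = 564047.33, rounded up to 564048; 564,048 required, 564,048 in favor — approved.
Series C: 2/3 of 2985189 = 1990126; 1,990,126 required, 1,990,497 in favor — approved.

Approved — every class gave the required vote.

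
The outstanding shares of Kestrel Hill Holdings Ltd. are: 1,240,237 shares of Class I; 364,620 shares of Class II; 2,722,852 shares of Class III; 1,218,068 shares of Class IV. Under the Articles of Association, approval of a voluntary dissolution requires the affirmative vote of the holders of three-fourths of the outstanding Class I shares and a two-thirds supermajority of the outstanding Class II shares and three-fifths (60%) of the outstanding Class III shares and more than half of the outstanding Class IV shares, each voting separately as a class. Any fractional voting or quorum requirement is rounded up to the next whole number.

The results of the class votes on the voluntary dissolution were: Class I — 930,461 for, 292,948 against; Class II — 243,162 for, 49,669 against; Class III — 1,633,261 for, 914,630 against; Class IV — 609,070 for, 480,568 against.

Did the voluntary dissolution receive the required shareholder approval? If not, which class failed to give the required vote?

Not approved — the Class III shares did not give the required vote.

Class I: 3/4 of 1240237 = 930177.75, rounded up to 930178; 930,178 required, 930,461 in favor — approved.
Class II: 2/3 of 364620 = 243080; 243,080 required, 243,162 in favor — approved.
Class III: 3/5 of 2722852 = 1633711.20, rounded up to 1633712; 1,633,712 required, 1,633,261 in favor — not approved.
Class IV: a majority of 1218068 is 609035; 609,035 required, 609,070 in favor — approved.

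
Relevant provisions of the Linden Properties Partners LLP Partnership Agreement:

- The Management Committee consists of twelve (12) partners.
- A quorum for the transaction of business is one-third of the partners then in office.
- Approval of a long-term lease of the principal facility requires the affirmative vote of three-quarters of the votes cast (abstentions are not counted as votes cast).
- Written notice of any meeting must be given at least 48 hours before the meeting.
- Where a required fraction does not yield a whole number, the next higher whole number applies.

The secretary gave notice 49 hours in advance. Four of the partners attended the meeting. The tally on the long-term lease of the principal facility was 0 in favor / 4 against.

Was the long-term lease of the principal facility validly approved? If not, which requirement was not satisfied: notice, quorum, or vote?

Invalid — vote requirement not satisfied.

Notice: 49 hours given; 48 required (49 ≥ 48). Satisfied.
Quorum: 4 present; quorum is 4. Satisfied.
Vote: the long-term lease of the principal facility requires three-fourths of the votes cast (4). 3/4 of 4 = 3, so 3 affirmative votes are needed; 0 voted in favor. Not satisfied.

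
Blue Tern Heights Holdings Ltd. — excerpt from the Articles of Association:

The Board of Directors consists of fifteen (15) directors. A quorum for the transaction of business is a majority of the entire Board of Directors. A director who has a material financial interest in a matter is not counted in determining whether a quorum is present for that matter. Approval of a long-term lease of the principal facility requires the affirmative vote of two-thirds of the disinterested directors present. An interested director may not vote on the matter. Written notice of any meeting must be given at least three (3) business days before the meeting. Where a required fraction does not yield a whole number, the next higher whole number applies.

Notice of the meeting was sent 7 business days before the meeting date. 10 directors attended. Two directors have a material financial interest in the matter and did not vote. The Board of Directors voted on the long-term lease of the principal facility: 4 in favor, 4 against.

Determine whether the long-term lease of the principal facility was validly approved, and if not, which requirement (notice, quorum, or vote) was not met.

Notice: 7 business days given; 3 required (7 ≥ 3). Satisfied.
Quorum: 10 present, but the 2 interested directors do not count, leaving 8. Quorum is 8. Satisfied.
Vote: the long-term lease of the principal facility requires two-thirds of the disinterested directors present (10 − 2 = 8). 2/3 of 8 = 5.33, rounded up to 6, so 6 affirmative votes are needed; 4 voted in favor. Not satisfied.

Invalid — vote requirement not satisfied.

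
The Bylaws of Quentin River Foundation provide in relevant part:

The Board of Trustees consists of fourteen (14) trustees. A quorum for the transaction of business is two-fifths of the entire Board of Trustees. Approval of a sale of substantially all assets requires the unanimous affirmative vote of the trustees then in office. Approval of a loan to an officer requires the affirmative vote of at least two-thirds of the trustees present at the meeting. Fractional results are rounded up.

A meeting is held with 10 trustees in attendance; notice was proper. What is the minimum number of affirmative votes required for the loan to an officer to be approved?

7

The loan to an officer requires two-thirds of the trustees present (10).
2/3 of 10 = 6.67, rounded up to 7.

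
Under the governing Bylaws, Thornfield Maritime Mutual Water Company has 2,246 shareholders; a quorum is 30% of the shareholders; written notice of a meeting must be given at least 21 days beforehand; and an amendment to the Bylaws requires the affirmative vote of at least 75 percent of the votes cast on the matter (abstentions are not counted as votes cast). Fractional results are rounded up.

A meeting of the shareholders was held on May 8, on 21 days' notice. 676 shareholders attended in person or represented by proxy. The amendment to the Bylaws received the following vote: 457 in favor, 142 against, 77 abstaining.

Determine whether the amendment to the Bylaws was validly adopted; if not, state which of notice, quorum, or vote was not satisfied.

Notice: 21 days given; 21 required. Satisfied.
Quorum: 30% of 2,246 = 673.80, rounded up to 674; 676 present. Satisfied.
Vote: requires three-fourths of the votes cast (676 − 77 abstaining = 599); 3/4 of 599 = 449.25, rounded up to 450, so 450 needed; 457 in favor. Satisfied.

Valid — all requirements satisfied.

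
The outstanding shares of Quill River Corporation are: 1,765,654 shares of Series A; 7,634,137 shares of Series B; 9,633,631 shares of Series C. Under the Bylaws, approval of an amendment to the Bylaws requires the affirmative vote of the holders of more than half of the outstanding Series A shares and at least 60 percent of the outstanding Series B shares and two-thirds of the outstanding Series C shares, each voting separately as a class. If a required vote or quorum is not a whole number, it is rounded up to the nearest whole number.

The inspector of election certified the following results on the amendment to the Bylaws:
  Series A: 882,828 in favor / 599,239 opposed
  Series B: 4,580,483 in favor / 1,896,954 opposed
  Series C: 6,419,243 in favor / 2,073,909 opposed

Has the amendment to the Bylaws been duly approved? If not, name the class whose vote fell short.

Not approved — the Series C shares did not give the required vote.

Series A: a majority of 1765654 is 882828; 882,828 required, 882,828 in favor — approved.
Series B: 3/5 of 7634137 = 4580482.20, rounded up to 4580483; 4,580,483 required, 4,580,483 in favor — approved.
Series C: 2/3 of 9633631 = 6422420.67, rounded up to 6422421; 6,422,421 required, 6,419,243 in favor — not approved.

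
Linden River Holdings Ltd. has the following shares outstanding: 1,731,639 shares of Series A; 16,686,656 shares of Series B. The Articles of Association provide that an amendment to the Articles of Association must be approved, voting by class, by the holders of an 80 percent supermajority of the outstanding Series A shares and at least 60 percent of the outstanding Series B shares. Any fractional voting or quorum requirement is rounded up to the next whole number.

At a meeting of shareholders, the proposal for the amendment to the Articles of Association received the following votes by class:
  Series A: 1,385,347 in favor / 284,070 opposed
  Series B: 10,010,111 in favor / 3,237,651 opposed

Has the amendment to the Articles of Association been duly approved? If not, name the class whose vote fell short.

Series A: 4/5 of 1731639 = 1385311.20, rounded up to 1385312; 1,385,312 required, 1,385,347 in favor — approved.
Series B: 3/5 of 16686656 = 10011993.60, rounded up to 10011994; 10,011,994 required, 10,010,111 in favor — not approved.

Not approved — the Series B shares did not give the required vote.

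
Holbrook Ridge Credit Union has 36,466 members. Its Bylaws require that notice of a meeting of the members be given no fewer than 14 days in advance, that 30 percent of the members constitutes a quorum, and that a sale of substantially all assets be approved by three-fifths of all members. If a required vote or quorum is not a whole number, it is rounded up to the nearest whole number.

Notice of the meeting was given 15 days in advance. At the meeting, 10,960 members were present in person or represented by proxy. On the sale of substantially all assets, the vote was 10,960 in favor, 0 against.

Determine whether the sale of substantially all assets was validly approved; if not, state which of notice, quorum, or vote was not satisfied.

Notice: 15 days given; 14 required. Satisfied.
Quorum: 30% of 36,466 = 10,939.80, rounded up to 10,940; 10,960 present. Satisfied.
Vote: requires three-fifths of all members (36,466); 3/5 of 36466 = 21879.60, rounded up to 21880, so 21,880 needed; 10,960 in favor. Not satisfied.

Invalid — vote requirement not satisfied.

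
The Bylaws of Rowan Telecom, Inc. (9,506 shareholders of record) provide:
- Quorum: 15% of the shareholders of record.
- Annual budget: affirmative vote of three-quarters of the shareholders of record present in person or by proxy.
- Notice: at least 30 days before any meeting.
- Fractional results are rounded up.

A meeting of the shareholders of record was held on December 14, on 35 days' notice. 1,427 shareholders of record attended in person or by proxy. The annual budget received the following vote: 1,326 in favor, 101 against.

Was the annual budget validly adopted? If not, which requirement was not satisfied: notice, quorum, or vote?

Valid — all requirements satisfied.

Notice: 35 days given; 30 required. Satisfied.
Quorum: 15% of 9,506 = 1,425.90, rounded up to 1,426; 1,427 present. Satisfied.
Vote: requires three-fourths of those present (1,427); 3/4 of 1427 = 1070.25, rounded up to 1071, so 1,071 needed; 1,326 in favor. Satisfied.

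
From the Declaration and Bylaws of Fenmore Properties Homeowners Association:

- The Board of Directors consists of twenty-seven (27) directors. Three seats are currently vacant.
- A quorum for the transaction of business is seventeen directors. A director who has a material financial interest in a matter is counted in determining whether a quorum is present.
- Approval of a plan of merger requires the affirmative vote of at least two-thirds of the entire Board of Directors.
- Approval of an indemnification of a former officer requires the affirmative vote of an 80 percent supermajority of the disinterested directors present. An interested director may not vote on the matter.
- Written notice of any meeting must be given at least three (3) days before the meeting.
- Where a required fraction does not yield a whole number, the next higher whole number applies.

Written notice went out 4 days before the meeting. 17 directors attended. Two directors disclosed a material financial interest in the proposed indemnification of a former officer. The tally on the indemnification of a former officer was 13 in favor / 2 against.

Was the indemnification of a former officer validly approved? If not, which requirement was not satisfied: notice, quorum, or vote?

Valid — all requirements satisfied.

Notice: 4 days given; 3 required (4 ≥ 3). Satisfied.
Quorum: 17 present (interested directors count toward quorum); quorum is 17. Satisfied.
Vote: the indemnification of a former officer requires four-fifths of the disinterested directors present (17 − 2 = 15). 4/5 of 15 = 12, so 12 affirmative votes are needed; 13 voted in favor. Satisfied.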